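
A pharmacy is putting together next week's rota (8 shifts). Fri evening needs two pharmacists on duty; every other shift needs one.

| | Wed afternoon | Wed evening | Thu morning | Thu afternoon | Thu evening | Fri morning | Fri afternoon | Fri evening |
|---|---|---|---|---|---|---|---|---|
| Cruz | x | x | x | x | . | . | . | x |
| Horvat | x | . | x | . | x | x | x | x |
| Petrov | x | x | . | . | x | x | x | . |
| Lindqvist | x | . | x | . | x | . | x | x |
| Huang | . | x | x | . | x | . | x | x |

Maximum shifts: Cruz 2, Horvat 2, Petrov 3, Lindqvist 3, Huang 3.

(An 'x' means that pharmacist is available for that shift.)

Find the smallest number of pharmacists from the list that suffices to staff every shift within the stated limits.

4

9 slots to fill and no one can take more than 3, so at least ⌈9/3⌉ = 3 pharmacists are needed.
No set of 3 pharmacists can cover every shift (each such set leaves at least one shift with no one available or exceeds a cap).
Cruz, Horvat, Petrov, and Lindqvist alone can cover everything: Wed afternoon→Petrov, Wed evening→Cruz, Thu morning→Lindqvist, Thu afternoon→Cruz, Thu evening→Petrov, Fri morning→Horvat, Fri afternoon→Petrov, Fri evening→Horvat+Lindqvist.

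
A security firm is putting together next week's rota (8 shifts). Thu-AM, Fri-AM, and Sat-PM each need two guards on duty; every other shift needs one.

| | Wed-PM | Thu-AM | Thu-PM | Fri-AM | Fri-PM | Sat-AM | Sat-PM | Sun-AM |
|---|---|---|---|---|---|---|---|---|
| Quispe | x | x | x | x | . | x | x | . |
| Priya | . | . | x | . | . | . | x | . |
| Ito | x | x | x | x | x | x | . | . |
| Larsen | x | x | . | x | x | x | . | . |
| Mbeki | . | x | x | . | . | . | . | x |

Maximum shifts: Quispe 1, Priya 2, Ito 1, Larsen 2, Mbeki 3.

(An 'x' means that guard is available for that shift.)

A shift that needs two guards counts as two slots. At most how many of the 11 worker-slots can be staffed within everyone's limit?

Total capacity across all guards is 1+2+1+2+3 = 9, and 11 slots are needed, so at most 9 can be filled.
Shifts {Wed-PM, Thu-AM, Fri-AM, Fri-PM} need 6 slots but only Quispe, Ito, Larsen, and Mbeki are available for them, supplying at most 5 — so at least 1 slot must go unfilled.
An assignment achieving 8: Wed-PM→Larsen, Thu-AM→Mbeki, Thu-PM→Priya, Fri-AM→Larsen, Fri-PM→Ito, Sat-PM→Quispe+Priya, Sun-AM→Mbeki.
Loads: Quispe 1/1, Priya 2/2, Ito 1/1, Larsen 2/2, Mbeki 2/3.

8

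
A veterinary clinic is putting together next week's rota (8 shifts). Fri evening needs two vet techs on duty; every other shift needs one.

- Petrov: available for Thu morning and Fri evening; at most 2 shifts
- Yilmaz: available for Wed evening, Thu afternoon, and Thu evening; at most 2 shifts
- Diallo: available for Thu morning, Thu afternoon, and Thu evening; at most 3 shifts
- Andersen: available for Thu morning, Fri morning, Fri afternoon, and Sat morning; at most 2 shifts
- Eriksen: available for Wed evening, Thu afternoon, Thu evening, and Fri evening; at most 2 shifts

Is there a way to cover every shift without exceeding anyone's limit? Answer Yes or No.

No

Total capacity is 11 and 9 slots are needed, so capacity alone doesn't rule it out.
Shifts {Fri morning, Fri afternoon, Sat morning} need 3 worker-slots in total, but the vet techs available for any of those shifts (Andersen) can supply at most 2 among them. So no valid schedule exists.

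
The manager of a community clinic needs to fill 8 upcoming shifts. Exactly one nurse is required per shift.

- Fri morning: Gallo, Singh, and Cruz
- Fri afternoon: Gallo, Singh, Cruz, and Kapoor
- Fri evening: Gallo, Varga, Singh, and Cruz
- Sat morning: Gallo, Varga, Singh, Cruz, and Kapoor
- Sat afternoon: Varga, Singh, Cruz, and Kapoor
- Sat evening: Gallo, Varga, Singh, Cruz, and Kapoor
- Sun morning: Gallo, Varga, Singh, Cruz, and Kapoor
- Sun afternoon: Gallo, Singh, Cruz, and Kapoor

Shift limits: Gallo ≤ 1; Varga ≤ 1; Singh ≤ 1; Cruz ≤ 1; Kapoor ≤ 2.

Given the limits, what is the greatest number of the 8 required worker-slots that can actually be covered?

Total capacity across all nurses is 1+1+1+1+2 = 6, and 8 slots are needed, so at most 6 can be filled.
An assignment achieving 6: Fri morning→Gallo, Fri afternoon→Singh, Fri evening→Varga, Sat morning→Kapoor, Sat afternoon→Cruz, Sun afternoon→Kapoor.
Loads: Gallo 1/1, Varga 1/1, Singh 1/1, Cruz 1/1, Kapoor 2/2.

6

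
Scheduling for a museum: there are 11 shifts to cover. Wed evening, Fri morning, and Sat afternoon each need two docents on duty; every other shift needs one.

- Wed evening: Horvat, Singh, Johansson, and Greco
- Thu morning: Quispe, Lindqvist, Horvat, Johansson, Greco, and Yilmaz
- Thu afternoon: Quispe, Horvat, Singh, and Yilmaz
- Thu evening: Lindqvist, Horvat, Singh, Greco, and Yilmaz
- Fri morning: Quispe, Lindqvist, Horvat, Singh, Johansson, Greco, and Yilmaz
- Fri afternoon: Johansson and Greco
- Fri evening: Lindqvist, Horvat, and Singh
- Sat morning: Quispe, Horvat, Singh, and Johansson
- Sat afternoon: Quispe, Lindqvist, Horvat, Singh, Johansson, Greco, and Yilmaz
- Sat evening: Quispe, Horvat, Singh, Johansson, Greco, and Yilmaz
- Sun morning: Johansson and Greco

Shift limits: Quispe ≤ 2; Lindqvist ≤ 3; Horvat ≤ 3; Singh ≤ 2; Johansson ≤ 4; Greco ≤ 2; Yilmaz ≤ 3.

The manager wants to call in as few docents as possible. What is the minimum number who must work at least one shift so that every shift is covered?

5

14 slots to fill and no one can take more than 4, so at least ⌈14/4⌉ = 4 docents are needed.
Any 4 docents together have capacity at most 4+3+3+3 = 13 < 14 slots, so 4 can never suffice.
Quispe, Lindqvist, Horvat, Singh, and Johansson alone can cover everything: Wed evening→Horvat+Singh, Thu morning→Quispe, Thu afternoon→Quispe, Thu evening→Lindqvist, Fri morning→Lindqvist+Johansson, Fri afternoon→Johansson, Fri evening→Lindqvist, Sat morning→Horvat, Sat afternoon→Singh+Johansson, Sat evening→Horvat, Sun morning→Johansson.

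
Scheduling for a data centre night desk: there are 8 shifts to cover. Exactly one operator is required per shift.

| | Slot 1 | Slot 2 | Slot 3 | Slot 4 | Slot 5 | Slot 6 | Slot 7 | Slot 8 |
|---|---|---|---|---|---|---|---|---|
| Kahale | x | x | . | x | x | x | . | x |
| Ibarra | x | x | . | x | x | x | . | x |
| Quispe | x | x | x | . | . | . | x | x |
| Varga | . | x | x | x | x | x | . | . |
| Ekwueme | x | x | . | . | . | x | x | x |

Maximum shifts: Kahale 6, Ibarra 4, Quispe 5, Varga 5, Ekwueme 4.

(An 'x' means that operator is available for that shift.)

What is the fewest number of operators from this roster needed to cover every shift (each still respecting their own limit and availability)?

8 slots to fill and no one can take more than 6, so at least ⌈8/6⌉ = 2 operators are needed.
Kahale and Quispe alone can cover everything: Slot 1→Kahale, Slot 2→Kahale, Slot 3→Quispe, Slot 4→Kahale, Slot 5→Kahale, Slot 6→Kahale, Slot 7→Quispe, Slot 8→Kahale.

2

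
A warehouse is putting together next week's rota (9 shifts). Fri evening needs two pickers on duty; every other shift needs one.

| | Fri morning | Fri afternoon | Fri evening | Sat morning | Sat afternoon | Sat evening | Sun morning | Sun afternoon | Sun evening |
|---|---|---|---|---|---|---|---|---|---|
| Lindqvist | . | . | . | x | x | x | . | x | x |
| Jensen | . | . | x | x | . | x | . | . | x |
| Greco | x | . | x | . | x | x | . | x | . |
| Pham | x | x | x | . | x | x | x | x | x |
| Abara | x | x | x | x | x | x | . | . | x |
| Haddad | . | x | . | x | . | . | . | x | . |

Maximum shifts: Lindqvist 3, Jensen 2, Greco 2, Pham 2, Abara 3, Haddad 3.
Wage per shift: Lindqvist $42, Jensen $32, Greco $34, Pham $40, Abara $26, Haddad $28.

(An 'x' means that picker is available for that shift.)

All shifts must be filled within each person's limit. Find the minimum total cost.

$300

Sun morning can only be covered by Pham, so that assignment is forced.
Picking the cheapest available picker for each shift independently would cost $282, but that ignores the shift limits.
An optimal schedule: Fri morning→Abara, Fri afternoon→Haddad, Fri evening→Jensen+Greco, Sat morning→Haddad, Sat afternoon→Abara, Sat evening→Jensen, Sun morning→Pham, Sun afternoon→Haddad, Sun evening→Abara.
Total: 26 + 28 + 32 + 34 + 28 + 26 + 32 + 40 + 28 + 26 = $300.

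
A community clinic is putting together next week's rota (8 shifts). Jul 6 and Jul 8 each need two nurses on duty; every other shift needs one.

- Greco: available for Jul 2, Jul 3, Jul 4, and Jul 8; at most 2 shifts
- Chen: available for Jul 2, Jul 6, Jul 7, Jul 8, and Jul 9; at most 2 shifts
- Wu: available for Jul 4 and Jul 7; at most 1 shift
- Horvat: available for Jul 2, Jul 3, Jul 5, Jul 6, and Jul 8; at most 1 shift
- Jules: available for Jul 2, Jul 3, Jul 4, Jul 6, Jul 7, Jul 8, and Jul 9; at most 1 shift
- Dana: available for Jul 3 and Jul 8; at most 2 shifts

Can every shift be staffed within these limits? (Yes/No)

No

Total capacity is 2+2+1+1+1+2 = 9 but 10 worker-slots are needed — infeasible.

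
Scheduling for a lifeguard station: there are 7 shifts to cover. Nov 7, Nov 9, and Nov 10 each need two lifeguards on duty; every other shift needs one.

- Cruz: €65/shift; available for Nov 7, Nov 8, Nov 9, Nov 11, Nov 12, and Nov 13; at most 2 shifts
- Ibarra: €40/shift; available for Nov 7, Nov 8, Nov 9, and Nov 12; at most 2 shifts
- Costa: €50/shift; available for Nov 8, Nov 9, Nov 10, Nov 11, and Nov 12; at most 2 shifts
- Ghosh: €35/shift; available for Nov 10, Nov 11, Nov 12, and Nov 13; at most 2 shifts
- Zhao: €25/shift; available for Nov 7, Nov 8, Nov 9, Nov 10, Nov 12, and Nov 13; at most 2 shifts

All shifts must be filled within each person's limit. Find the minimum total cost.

€430

Picking the cheapest available lifeguard for each shift independently would cost €300, but that ignores the shift limits.
An optimal schedule: Nov 7→Cruz+Ibarra, Nov 8→Ibarra, Nov 9→Costa+Zhao, Nov 10→Costa+Ghosh, Nov 11→Cruz, Nov 12→Zhao, Nov 13→Ghosh.
Total: 65 + 40 + 40 + 50 + 25 + 50 + 35 + 65 + 25 + 35 = €430.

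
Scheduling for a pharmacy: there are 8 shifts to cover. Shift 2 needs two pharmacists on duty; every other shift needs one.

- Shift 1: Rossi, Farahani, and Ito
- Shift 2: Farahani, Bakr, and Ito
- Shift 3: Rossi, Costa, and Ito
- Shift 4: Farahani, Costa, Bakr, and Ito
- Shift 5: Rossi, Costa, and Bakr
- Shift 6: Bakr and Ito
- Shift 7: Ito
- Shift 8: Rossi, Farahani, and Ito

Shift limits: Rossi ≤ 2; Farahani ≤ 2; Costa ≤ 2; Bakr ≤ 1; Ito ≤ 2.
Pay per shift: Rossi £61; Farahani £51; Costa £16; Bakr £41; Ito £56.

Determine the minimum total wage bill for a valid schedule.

Shift 7 can only be covered by Ito, so that assignment is forced.
Picking the cheapest available pharmacist for each shift independently would cost £339, but that ignores the shift limits.
An optimal schedule: Shift 1→Rossi, Shift 2→Farahani+Ito, Shift 3→Rossi, Shift 4→Costa, Shift 5→Costa, Shift 6→Bakr, Shift 7→Ito, Shift 8→Farahani.
Total: 61 + 51 + 56 + 61 + 16 + 16 + 41 + 56 + 51 = £409.

£409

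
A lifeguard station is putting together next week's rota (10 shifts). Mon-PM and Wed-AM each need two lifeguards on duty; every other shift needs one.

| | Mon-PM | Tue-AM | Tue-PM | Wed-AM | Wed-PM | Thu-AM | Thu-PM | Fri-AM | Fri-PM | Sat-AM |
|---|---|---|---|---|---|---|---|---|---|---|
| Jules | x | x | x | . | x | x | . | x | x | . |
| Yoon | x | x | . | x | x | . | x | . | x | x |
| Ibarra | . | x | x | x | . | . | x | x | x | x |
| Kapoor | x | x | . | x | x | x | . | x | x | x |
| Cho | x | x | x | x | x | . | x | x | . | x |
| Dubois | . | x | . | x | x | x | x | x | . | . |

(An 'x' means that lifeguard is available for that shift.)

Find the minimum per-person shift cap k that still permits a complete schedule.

With 6 lifeguards and 12 worker-slots to fill, someone must work at least ⌈12/6⌉ = 2 shifts, so k ≥ 2.
k = 2 works: Mon-PM→Kapoor+Cho, Tue-AM→Dubois, Tue-PM→Jules, Wed-AM→Cho+Dubois, Wed-PM→Kapoor, Thu-AM→Jules, Thu-PM→Yoon, Fri-AM→Ibarra, Fri-PM→Yoon, Sat-AM→Ibarra.
Loads: Jules 2, Yoon 2, Ibarra 2, Kapoor 2, Cho 2, Dubois 2 — all ≤ 2.

2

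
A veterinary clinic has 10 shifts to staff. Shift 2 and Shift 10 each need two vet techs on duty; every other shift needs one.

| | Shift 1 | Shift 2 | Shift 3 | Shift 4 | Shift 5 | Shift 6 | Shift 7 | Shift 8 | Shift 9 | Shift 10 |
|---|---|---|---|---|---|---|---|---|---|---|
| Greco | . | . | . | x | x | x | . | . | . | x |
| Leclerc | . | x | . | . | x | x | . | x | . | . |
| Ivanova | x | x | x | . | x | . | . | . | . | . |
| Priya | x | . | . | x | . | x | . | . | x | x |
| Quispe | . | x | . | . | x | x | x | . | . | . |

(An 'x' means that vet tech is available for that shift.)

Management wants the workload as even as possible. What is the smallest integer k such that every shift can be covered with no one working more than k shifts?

3

With 5 vet techs and 12 worker-slots to fill, someone must work at least ⌈12/5⌉ = 3 shifts, so k ≥ 3.
k = 3 works: Shift 1→Ivanova, Shift 2→Leclerc+Ivanova, Shift 3→Ivanova, Shift 4→Greco, Shift 5→Greco, Shift 6→Leclerc, Shift 7→Quispe, Shift 8→Leclerc, Shift 9→Priya, Shift 10→Greco+Priya.
Loads: Greco 3, Leclerc 3, Ivanova 3, Priya 2, Quispe 1 — all ≤ 3.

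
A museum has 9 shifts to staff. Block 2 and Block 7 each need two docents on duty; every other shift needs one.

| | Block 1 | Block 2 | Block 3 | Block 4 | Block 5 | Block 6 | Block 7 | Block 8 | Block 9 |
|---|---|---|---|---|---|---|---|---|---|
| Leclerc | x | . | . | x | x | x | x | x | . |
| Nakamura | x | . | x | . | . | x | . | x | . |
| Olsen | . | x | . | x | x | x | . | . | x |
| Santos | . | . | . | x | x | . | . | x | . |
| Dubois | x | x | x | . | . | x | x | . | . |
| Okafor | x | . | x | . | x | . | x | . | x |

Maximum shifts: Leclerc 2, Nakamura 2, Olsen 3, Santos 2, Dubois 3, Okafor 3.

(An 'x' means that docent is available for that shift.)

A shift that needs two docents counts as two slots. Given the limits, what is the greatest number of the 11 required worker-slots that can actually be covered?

Total capacity across all docents is 2+2+3+2+3+3 = 15, and 11 slots are needed, so at most 11 can be filled.
An assignment achieving 11: Block 1→Dubois, Block 2→Olsen+Dubois, Block 3→Nakamura, Block 4→Leclerc, Block 5→Santos, Block 6→Olsen, Block 7→Leclerc+Dubois, Block 8→Nakamura, Block 9→Olsen.
Loads: Leclerc 2/2, Nakamura 2/2, Olsen 3/3, Santos 1/2, Dubois 3/3, Okafor 0/3.

11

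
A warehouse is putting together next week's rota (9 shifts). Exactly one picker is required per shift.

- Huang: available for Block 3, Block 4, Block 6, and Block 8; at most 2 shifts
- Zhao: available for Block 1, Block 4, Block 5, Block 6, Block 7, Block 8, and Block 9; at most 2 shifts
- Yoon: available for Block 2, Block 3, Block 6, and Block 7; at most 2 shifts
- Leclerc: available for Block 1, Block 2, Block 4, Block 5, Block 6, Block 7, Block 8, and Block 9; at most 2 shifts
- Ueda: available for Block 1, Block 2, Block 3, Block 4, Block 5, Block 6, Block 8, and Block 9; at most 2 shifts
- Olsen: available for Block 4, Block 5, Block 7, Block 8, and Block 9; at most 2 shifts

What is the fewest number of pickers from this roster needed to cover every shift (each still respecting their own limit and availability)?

5

9 slots to fill and no one can take more than 2, so at least ⌈9/2⌉ = 5 pickers are needed.
Huang, Zhao, Yoon, Leclerc, and Ueda alone can cover everything: Block 1→Zhao, Block 2→Yoon, Block 3→Huang, Block 4→Huang, Block 5→Zhao, Block 6→Ueda, Block 7→Yoon, Block 8→Leclerc, Block 9→Leclerc.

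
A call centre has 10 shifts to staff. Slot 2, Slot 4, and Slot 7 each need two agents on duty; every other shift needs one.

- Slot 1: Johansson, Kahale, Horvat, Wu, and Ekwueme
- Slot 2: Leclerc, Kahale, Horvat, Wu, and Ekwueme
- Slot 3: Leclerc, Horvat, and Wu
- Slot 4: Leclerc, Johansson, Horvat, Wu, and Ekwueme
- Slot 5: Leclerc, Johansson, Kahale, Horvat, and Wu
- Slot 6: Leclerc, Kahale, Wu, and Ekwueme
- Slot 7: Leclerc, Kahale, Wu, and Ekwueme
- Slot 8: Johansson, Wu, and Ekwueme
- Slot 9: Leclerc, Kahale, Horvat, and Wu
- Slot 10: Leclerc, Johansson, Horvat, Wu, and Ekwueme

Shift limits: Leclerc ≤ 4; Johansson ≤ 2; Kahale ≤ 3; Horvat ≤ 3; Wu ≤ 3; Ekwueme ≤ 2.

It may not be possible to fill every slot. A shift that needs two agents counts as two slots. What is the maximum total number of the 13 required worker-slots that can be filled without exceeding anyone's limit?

Total capacity across all agents is 4+2+3+3+3+2 = 17, and 13 slots are needed, so at most 13 can be filled.
An assignment achieving 13: Slot 1→Johansson, Slot 2→Kahale+Horvat, Slot 3→Leclerc, Slot 4→Horvat+Wu, Slot 5→Kahale, Slot 6→Leclerc, Slot 7→Leclerc+Kahale, Slot 8→Johansson, Slot 9→Leclerc, Slot 10→Horvat.
Loads: Leclerc 4/4, Johansson 2/2, Kahale 3/3, Horvat 3/3, Wu 1/3, Ekwueme 0/2.

13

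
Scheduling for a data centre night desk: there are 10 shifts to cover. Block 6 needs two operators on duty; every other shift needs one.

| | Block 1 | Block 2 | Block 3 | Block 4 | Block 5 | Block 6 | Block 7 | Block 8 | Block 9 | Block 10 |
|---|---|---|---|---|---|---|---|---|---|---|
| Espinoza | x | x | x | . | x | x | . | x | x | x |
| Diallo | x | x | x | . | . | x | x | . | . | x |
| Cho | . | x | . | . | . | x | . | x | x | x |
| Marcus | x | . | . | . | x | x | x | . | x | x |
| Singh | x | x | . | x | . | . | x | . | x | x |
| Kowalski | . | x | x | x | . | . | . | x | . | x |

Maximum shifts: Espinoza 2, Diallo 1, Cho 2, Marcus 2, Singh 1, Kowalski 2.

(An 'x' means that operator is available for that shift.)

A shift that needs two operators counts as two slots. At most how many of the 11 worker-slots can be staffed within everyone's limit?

10

Total capacity across all operators is 2+1+2+2+1+2 = 10, and 11 slots are needed, so at most 10 can be filled.
An assignment achieving 10: Block 1→Marcus, Block 2→Kowalski, Block 3→Espinoza, Block 4→Singh, Block 5→Espinoza, Block 6→Cho+Marcus, Block 7→Diallo, Block 8→Cho, Block 10→Kowalski.
Loads: Espinoza 2/2, Diallo 1/1, Cho 2/2, Marcus 2/2, Singh 1/1, Kowalski 2/2.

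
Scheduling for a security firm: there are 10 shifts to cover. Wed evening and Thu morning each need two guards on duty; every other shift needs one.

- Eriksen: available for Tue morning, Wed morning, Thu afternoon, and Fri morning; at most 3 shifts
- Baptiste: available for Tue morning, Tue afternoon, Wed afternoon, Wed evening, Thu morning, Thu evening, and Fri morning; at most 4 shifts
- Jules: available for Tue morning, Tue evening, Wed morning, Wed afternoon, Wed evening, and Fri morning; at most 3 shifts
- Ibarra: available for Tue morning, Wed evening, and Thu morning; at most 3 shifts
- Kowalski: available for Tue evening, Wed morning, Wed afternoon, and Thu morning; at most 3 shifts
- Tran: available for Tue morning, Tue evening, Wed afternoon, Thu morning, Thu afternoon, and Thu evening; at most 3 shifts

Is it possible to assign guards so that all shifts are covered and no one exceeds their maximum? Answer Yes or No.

Tue afternoon can only be covered by Baptiste, so that assignment is forced.
One valid schedule: Tue morning→Jules, Tue afternoon→Baptiste, Tue evening→Jules, Wed morning→Eriksen, Wed afternoon→Baptiste, Wed evening→Baptiste+Jules, Thu morning→Ibarra+Kowalski, Thu afternoon→Eriksen, Thu evening→Baptiste, Fri morning→Eriksen.
Loads: Eriksen 3/3, Baptiste 4/4, Jules 3/3, Ibarra 1/3, Kowalski 1/3, Tran 0/3 — all within limits.

Yes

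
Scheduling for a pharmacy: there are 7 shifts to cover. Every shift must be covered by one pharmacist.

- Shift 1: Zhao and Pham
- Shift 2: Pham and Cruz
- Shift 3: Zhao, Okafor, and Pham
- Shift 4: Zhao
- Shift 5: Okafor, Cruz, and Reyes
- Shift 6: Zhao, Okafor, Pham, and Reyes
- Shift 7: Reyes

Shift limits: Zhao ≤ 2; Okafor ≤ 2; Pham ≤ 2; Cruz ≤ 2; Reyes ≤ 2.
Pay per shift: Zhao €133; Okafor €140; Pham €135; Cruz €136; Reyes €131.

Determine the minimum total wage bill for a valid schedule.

Shift 4 can only be covered by Zhao, so that assignment is forced.
Shift 7 can only be covered by Reyes, so that assignment is forced.
Picking the cheapest available pharmacist for each shift independently would cost €927, but that ignores the shift limits.
An optimal schedule: Shift 1→Zhao, Shift 2→Pham, Shift 3→Pham, Shift 4→Zhao, Shift 5→Cruz, Shift 6→Reyes, Shift 7→Reyes.
Total: 133 + 135 + 135 + 133 + 136 + 131 + 131 = €934.

€934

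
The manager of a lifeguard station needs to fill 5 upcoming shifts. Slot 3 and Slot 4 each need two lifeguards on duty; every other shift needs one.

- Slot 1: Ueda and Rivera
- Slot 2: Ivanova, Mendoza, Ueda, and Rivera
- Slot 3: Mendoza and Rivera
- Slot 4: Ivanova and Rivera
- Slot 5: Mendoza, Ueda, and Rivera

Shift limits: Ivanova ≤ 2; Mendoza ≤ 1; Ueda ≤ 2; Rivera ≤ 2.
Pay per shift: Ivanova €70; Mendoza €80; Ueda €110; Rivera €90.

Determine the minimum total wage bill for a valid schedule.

€620

Slot 3 can only be covered by Mendoza and Rivera, so that assignment is forced.
Slot 4 can only be covered by Ivanova and Rivera, so that assignment is forced.
Picking the cheapest available lifeguard for each shift independently would cost €570, but that ignores the shift limits.
An optimal schedule: Slot 1→Ueda, Slot 2→Ivanova, Slot 3→Mendoza+Rivera, Slot 4→Ivanova+Rivera, Slot 5→Ueda.
Total: 110 + 70 + 80 + 90 + 70 + 90 + 110 = €620.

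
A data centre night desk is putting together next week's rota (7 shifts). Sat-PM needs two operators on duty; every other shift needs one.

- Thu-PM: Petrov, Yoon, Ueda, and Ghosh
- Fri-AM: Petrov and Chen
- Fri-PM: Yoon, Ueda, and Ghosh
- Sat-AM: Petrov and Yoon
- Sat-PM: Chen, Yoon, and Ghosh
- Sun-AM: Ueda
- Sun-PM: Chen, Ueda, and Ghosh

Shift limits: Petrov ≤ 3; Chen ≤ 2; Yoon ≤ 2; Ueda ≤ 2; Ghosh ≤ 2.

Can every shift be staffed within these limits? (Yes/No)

Yes

Sun-AM can only be covered by Ueda, so that assignment is forced.
One valid schedule: Thu-PM→Petrov, Fri-AM→Petrov, Fri-PM→Yoon, Sat-AM→Petrov, Sat-PM→Chen+Yoon, Sun-AM→Ueda, Sun-PM→Chen.
Loads: Petrov 3/3, Chen 2/2, Yoon 2/2, Ueda 1/2, Ghosh 0/2 — all within limits.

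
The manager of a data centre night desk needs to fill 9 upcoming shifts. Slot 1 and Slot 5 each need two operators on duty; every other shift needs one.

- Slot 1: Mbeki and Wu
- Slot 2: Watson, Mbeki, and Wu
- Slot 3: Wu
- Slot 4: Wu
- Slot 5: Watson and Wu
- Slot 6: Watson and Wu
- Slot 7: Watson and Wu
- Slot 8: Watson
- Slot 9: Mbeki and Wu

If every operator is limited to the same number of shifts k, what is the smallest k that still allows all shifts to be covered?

With 3 operators and 11 worker-slots to fill, someone must work at least ⌈11/3⌉ = 4 shifts, so k ≥ 4.
k = 4 works: Slot 1→Mbeki+Wu, Slot 2→Mbeki, Slot 3→Wu, Slot 4→Wu, Slot 5→Watson+Wu, Slot 6→Watson, Slot 7→Watson, Slot 8→Watson, Slot 9→Mbeki.
Loads: Watson 4, Mbeki 3, Wu 4 — all ≤ 4.

4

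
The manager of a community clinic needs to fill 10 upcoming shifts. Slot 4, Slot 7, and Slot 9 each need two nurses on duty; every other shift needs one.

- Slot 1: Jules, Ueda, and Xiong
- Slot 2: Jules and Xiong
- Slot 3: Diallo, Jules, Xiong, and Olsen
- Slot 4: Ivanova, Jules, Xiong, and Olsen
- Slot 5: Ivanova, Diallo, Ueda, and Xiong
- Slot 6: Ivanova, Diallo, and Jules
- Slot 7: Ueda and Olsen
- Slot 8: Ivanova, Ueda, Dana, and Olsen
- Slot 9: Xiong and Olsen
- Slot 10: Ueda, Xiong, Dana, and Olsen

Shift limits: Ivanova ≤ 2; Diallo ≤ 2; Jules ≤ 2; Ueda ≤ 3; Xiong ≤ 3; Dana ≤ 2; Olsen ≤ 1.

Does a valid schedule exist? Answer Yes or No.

Total capacity is 15 and 13 slots are needed, so capacity alone doesn't rule it out.
Shifts {Slot 7, Slot 9} need 4 worker-slots in total, but the nurses available for any of those shifts (Ueda, Xiong, and Olsen) can supply at most 3 among them. So no valid schedule exists.

No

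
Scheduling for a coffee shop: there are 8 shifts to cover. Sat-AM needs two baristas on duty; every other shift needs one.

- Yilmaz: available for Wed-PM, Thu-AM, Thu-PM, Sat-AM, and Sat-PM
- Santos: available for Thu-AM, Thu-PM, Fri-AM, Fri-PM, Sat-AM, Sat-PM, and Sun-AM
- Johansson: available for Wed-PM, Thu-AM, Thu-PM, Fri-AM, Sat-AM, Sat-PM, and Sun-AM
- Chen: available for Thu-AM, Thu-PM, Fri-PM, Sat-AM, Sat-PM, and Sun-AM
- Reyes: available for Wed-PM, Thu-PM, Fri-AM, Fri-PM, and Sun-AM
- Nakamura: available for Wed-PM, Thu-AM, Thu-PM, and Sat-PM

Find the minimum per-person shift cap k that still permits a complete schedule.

2

With 6 baristas and 9 worker-slots to fill, someone must work at least ⌈9/6⌉ = 2 shifts, so k ≥ 2.
k = 2 works: Wed-PM→Yilmaz, Thu-AM→Yilmaz, Thu-PM→Reyes, Fri-AM→Santos, Fri-PM→Santos, Sat-AM→Johansson+Chen, Sat-PM→Chen, Sun-AM→Johansson.
Loads: Yilmaz 2, Santos 2, Johansson 2, Chen 2, Reyes 1, Nakamura 0 — all ≤ 2.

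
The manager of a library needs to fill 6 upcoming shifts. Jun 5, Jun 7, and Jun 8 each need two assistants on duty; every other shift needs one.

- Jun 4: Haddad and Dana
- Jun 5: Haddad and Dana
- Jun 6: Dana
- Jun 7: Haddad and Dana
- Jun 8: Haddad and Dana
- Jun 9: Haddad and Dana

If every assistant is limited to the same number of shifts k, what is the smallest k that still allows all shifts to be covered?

5

With 2 assistants and 9 worker-slots to fill, someone must work at least ⌈9/2⌉ = 5 shifts, so k ≥ 5.
k = 5 works: Jun 4→Haddad, Jun 5→Haddad+Dana, Jun 6→Dana, Jun 7→Haddad+Dana, Jun 8→Haddad+Dana, Jun 9→Haddad.
Loads: Haddad 5, Dana 4 — all ≤ 5.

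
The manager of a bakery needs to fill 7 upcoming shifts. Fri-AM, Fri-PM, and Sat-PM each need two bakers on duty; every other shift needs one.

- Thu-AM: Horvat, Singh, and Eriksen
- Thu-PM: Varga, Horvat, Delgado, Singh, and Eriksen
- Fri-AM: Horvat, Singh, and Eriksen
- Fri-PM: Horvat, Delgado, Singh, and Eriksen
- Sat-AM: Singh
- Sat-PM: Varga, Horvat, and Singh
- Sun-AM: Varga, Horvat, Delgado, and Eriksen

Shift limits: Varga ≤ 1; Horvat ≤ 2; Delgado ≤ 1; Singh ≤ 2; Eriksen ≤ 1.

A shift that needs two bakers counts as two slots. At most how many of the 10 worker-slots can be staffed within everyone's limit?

7

Total capacity across all bakers is 1+2+1+2+1 = 7, and 10 slots are needed, so at most 7 can be filled.
An assignment achieving 7: Thu-AM→Horvat, Fri-AM→Horvat+Singh, Fri-PM→Delgado+Eriksen, Sat-AM→Singh, Sat-PM→Varga.
Loads: Varga 1/1, Horvat 2/2, Delgado 1/1, Singh 2/2, Eriksen 1/1.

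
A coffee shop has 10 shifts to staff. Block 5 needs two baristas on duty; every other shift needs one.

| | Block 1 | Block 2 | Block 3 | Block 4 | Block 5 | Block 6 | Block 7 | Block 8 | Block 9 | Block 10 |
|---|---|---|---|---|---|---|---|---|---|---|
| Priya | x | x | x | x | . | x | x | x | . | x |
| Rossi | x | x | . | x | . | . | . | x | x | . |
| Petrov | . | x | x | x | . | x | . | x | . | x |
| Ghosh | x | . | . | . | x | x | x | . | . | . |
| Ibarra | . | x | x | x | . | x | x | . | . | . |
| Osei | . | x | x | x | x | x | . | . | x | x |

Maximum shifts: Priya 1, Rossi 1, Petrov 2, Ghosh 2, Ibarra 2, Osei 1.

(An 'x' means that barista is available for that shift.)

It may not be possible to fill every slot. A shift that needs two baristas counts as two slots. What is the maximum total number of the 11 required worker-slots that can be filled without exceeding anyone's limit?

9

Total capacity across all baristas is 1+1+2+2+2+1 = 9, and 11 slots are needed, so at most 9 can be filled.
An assignment achieving 9: Block 1→Priya, Block 2→Ibarra, Block 3→Ibarra, Block 5→Ghosh+Osei, Block 7→Ghosh, Block 8→Petrov, Block 9→Rossi, Block 10→Petrov.
Loads: Priya 1/1, Rossi 1/1, Petrov 2/2, Ghosh 2/2, Ibarra 2/2, Osei 1/1.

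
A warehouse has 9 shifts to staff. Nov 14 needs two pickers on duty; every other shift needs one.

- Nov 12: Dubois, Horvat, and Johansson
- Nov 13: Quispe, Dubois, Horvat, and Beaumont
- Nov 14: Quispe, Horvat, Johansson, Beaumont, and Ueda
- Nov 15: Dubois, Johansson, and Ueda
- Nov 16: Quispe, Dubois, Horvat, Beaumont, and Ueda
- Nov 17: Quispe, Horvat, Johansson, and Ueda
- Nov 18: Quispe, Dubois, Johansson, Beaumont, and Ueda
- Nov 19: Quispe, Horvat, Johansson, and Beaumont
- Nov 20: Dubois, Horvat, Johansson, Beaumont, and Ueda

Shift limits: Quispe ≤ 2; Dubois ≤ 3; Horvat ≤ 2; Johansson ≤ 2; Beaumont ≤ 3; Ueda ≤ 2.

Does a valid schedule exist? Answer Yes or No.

Yes

One valid schedule: Nov 12→Dubois, Nov 13→Quispe, Nov 14→Johansson+Beaumont, Nov 15→Dubois, Nov 16→Dubois, Nov 17→Quispe, Nov 18→Johansson, Nov 19→Horvat, Nov 20→Horvat.
Loads: Quispe 2/2, Dubois 3/3, Horvat 2/2, Johansson 2/2, Beaumont 1/3, Ueda 0/2 — all within limits.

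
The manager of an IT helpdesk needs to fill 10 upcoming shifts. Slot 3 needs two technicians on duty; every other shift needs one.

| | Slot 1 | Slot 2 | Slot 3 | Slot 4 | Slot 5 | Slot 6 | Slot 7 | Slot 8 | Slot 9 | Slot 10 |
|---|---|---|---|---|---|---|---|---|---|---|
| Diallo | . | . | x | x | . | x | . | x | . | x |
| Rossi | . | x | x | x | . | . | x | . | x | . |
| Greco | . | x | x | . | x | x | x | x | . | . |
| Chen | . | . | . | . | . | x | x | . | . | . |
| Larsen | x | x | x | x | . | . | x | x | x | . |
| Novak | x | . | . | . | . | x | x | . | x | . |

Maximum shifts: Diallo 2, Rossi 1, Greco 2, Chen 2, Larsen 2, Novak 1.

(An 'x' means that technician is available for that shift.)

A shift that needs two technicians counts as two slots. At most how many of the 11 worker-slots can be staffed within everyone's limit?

10

Total capacity across all technicians is 2+1+2+2+2+1 = 10, and 11 slots are needed, so at most 10 can be filled.
An assignment achieving 10: Slot 1→Larsen, Slot 2→Rossi, Slot 3→Larsen, Slot 4→Diallo, Slot 5→Greco, Slot 6→Chen, Slot 7→Chen, Slot 8→Greco, Slot 9→Novak, Slot 10→Diallo.
Loads: Diallo 2/2, Rossi 1/1, Greco 2/2, Chen 2/2, Larsen 2/2, Novak 1/1.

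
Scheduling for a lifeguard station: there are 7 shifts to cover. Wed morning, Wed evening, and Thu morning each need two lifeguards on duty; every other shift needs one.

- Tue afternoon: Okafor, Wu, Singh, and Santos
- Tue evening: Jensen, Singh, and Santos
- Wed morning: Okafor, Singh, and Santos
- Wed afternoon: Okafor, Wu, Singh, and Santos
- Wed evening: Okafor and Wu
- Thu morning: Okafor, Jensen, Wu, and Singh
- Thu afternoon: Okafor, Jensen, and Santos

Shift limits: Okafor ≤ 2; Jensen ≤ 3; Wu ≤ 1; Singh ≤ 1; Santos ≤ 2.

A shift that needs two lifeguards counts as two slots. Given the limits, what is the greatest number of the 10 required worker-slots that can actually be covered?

9

Total capacity across all lifeguards is 2+3+1+1+2 = 9, and 10 slots are needed, so at most 9 can be filled.
An assignment achieving 9: Tue afternoon→Santos, Tue evening→Jensen, Wed morning→Okafor+Singh, Wed afternoon→Santos, Wed evening→Okafor+Wu, Thu morning→Jensen, Thu afternoon→Jensen.
Loads: Okafor 2/2, Jensen 3/3, Wu 1/1, Singh 1/1, Santos 2/2.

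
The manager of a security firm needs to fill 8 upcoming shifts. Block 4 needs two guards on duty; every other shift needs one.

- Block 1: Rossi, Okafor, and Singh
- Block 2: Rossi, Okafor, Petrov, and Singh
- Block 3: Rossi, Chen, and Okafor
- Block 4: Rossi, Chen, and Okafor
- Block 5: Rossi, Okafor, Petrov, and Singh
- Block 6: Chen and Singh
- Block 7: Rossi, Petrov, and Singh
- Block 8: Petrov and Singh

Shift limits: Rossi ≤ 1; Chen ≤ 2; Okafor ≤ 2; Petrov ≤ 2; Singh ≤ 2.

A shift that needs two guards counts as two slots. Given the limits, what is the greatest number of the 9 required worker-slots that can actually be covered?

Total capacity across all guards is 1+2+2+2+2 = 9, and 9 slots are needed, so at most 9 can be filled.
An assignment achieving 9: Block 1→Rossi, Block 2→Singh, Block 3→Okafor, Block 4→Chen+Okafor, Block 5→Singh, Block 6→Chen, Block 7→Petrov, Block 8→Petrov.
Loads: Rossi 1/1, Chen 2/2, Okafor 2/2, Petrov 2/2, Singh 2/2.

9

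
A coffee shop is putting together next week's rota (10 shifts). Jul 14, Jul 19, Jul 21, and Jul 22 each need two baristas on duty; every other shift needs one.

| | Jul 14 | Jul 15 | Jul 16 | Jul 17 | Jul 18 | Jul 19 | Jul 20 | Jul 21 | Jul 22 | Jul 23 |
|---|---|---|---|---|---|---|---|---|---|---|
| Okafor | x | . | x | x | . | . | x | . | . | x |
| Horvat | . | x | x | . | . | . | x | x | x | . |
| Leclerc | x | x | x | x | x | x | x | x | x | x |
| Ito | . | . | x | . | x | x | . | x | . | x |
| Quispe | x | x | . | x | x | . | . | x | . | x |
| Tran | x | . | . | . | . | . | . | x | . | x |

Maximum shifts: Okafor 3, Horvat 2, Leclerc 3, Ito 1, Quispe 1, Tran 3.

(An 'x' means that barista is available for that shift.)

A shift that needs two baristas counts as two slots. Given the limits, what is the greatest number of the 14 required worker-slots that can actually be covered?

Total capacity across all baristas is 3+2+3+1+1+3 = 13, and 14 slots are needed, so at most 13 can be filled.
An assignment achieving 13: Jul 14→Okafor+Tran, Jul 15→Horvat, Jul 17→Okafor, Jul 18→Leclerc, Jul 19→Leclerc+Ito, Jul 20→Okafor, Jul 21→Quispe+Tran, Jul 22→Horvat+Leclerc, Jul 23→Tran.
Loads: Okafor 3/3, Horvat 2/2, Leclerc 3/3, Ito 1/1, Quispe 1/1, Tran 3/3.

13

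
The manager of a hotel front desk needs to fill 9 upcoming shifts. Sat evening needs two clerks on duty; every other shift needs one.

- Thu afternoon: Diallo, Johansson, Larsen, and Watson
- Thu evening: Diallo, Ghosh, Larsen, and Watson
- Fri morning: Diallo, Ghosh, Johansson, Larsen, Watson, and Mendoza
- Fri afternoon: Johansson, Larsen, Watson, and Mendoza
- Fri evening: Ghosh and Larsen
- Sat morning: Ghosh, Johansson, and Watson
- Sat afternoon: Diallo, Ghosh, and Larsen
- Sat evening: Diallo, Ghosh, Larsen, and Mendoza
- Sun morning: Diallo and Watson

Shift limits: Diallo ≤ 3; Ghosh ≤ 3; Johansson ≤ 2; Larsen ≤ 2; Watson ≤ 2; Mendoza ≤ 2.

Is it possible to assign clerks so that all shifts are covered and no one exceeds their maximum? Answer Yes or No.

Yes

One valid schedule: Thu afternoon→Diallo, Thu evening→Ghosh, Fri morning→Johansson, Fri afternoon→Johansson, Fri evening→Ghosh, Sat morning→Ghosh, Sat afternoon→Diallo, Sat evening→Larsen+Mendoza, Sun morning→Diallo.
Loads: Diallo 3/3, Ghosh 3/3, Johansson 2/2, Larsen 1/2, Watson 0/2, Mendoza 1/2 — all within limits.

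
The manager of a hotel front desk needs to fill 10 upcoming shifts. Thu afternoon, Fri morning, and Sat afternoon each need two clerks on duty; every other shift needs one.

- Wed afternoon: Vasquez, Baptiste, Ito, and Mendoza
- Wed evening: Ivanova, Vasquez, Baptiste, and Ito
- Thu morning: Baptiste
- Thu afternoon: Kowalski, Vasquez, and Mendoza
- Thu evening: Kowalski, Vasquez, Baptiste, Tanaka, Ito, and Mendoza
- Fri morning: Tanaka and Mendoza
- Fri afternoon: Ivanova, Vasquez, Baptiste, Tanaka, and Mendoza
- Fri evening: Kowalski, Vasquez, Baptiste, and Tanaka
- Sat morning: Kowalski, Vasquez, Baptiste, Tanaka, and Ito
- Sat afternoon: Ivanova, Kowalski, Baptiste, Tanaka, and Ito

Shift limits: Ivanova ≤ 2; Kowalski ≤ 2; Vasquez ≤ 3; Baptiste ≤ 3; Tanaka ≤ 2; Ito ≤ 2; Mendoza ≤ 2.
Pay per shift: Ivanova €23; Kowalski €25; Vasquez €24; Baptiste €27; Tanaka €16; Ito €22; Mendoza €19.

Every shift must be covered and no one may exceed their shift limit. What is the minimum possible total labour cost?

€284

Thu morning can only be covered by Baptiste, so that assignment is forced.
Fri morning can only be covered by Tanaka and Mendoza, so that assignment is forced.
Picking the cheapest available clerk for each shift independently would cost €248, but that ignores the shift limits.
An optimal schedule: Wed afternoon→Ito, Wed evening→Ito, Thu morning→Baptiste, Thu afternoon→Mendoza+Vasquez, Thu evening→Vasquez, Fri morning→Tanaka+Mendoza, Fri afternoon→Ivanova, Fri evening→Tanaka, Sat morning→Vasquez, Sat afternoon→Ivanova+Kowalski.
Total: 22 + 22 + 27 + 19 + 24 + 24 + 16 + 19 + 23 + 16 + 24 + 23 + 25 = €284.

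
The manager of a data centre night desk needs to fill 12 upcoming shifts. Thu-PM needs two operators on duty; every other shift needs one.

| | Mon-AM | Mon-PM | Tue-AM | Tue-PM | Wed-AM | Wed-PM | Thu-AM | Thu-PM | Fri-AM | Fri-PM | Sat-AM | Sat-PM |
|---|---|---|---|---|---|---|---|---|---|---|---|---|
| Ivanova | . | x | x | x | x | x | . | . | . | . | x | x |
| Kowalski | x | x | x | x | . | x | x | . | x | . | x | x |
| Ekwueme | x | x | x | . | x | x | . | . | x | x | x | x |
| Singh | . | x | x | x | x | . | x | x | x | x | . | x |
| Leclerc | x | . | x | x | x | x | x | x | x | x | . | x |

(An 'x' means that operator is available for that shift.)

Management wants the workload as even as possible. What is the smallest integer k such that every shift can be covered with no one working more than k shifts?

3

With 5 operators and 13 worker-slots to fill, someone must work at least ⌈13/5⌉ = 3 shifts, so k ≥ 3.
k = 3 works: Mon-AM→Kowalski, Mon-PM→Ivanova, Tue-AM→Singh, Tue-PM→Ivanova, Wed-AM→Ekwueme, Wed-PM→Kowalski, Thu-AM→Kowalski, Thu-PM→Singh+Leclerc, Fri-AM→Ekwueme, Fri-PM→Ekwueme, Sat-AM→Ivanova, Sat-PM→Singh.
Loads: Ivanova 3, Kowalski 3, Ekwueme 3, Singh 3, Leclerc 1 — all ≤ 3.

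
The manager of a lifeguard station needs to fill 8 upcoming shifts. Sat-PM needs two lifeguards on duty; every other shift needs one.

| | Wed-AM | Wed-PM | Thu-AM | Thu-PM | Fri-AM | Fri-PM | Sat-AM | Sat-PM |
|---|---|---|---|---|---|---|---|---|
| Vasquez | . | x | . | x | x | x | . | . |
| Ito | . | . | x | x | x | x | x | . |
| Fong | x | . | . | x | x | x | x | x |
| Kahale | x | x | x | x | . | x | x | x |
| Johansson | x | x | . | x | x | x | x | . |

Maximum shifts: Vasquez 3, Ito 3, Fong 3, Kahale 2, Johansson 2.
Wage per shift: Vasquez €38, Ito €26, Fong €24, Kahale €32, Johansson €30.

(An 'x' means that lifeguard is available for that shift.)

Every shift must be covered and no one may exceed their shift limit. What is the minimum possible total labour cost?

€242

Sat-PM can only be covered by Fong and Kahale, so that assignment is forced.
Picking the cheapest available lifeguard for each shift independently would cost €232, but that ignores the shift limits.
An optimal schedule: Wed-AM→Fong, Wed-PM→Johansson, Thu-AM→Ito, Thu-PM→Ito, Fri-AM→Fong, Fri-PM→Johansson, Sat-AM→Ito, Sat-PM→Fong+Kahale.
Total: 24 + 30 + 26 + 26 + 24 + 30 + 26 + 24 + 32 = €242.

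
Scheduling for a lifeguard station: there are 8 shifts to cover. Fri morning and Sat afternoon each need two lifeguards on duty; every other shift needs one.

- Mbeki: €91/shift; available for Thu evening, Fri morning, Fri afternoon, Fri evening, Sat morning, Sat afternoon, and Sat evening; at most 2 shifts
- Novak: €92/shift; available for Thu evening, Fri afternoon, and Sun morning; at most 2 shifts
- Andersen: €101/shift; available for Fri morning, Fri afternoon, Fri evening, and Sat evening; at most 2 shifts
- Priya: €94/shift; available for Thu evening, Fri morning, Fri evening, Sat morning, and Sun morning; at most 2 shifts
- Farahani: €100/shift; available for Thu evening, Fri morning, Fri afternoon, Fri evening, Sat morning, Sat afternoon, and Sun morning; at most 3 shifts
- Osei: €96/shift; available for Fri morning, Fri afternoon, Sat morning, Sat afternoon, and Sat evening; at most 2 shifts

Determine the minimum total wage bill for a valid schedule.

€946

Picking the cheapest available lifeguard for each shift independently would cost €919, but that ignores the shift limits.
An optimal schedule: Thu evening→Novak, Fri morning→Osei+Farahani, Fri afternoon→Farahani, Fri evening→Priya, Sat morning→Priya, Sat afternoon→Mbeki+Osei, Sat evening→Mbeki, Sun morning→Novak.
Total: 92 + 96 + 100 + 100 + 94 + 94 + 91 + 96 + 91 + 92 = €946.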